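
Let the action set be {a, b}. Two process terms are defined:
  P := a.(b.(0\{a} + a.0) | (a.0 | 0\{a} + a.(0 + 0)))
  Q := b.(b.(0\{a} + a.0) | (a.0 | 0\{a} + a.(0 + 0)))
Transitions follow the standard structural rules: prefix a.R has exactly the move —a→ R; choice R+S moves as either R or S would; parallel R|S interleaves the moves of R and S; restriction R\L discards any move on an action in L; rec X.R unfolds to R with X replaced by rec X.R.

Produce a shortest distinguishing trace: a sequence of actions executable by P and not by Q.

LTS(P): 10 reachable states
  u0 = a.(b.(0\{a} + a.0) | (a.0 | 0\{a} + a.(0 + 0))) → --a--▸ u1
  u1 = b.(0\{a} + a.0) | (a.0 | 0\{a} + a.(0 + 0)) → --a--▸ u2, --a--▸ u3, --b--▸ u4
  u2 = b.(0\{a} + a.0) | (0 + 0) → --b--▸ u5
  u3 = b.(0\{a} + a.0) | (0 | 0\{a}) → --b--▸ u6
  u4 = (0\{a} + a.0) | (a.0 | 0\{a} + a.(0 + 0)) → --a--▸ u5, --a--▸ u6, --a--▸ u7
  u5 = (0\{a} + a.0) | (0 + 0) → --a--▸ u8
  u6 = (0\{a} + a.0) | (0 | 0\{a}) → --a--▸ u9
  u7 = 0 | (a.0 | 0\{a} + a.(0 + 0)) → --a--▸ u8, --a--▸ u9
  u8 = 0 | (0 + 0) → (no moves)
  u9 = 0 | (0 | 0\{a}) → (no moves)
LTS(Q): 10 reachable states
  v0 = b.(b.(0\{a} + a.0) | (a.0 | 0\{a} + a.(0 + 0))) → --b--▸ v1
  v1 = b.(0\{a} + a.0) | (a.0 | 0\{a} + a.(0 + 0)) → --a--▸ v2, --a--▸ v3, --b--▸ v4
  v2 = b.(0\{a} + a.0) | (0 + 0) → --b--▸ v5
  v3 = b.(0\{a} + a.0) | (0 | 0\{a}) → --b--▸ v6
  v4 = (0\{a} + a.0) | (a.0 | 0\{a} + a.(0 + 0)) → --a--▸ v5, --a--▸ v6, --a--▸ v7
  v5 = (0\{a} + a.0) | (0 + 0) → --a--▸ v8
  v6 = (0\{a} + a.0) | (0 | 0\{a}) → --a--▸ v9
  v7 = 0 | (a.0 | 0\{a} + a.(0 + 0)) → --a--▸ v8, --a--▸ v9
  v8 = 0 | (0 + 0) → (no moves)
  v9 = 0 | (0 | 0\{a}) → (no moves)
Executing a from P (initial set {u0}):
  step 1 (a): {u1}
  ✓ P
Executing a from Q (initial set {v0}):
  step 1 (a): ∅ (Q stuck)

a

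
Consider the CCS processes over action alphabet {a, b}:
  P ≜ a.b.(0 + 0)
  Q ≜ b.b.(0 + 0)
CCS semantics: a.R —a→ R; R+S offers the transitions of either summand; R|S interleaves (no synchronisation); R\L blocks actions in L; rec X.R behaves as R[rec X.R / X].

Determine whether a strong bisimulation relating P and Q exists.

Reachable graph of P (3 states):
  p0 = a.b.(0 + 0) ⊢ --a--▸ p1
  p1 = b.(0 + 0) ⊢ --b--▸ p2
  p2 = 0 + 0 ⊢ ·
Reachable graph of Q (3 states):
  q0 = b.b.(0 + 0) ⊢ --b--▸ q1
  q1 = b.(0 + 0) ⊢ --b--▸ q2
  q2 = 0 + 0 ⊢ ·
Partition-refinement fixed point:
  B0 = {p0}
  B1 = {p1, q1}
  B2 = {p2, q2}
  B3 = {q0}
p0 ∈ B0, q0 ∈ B3 → different blocks

NO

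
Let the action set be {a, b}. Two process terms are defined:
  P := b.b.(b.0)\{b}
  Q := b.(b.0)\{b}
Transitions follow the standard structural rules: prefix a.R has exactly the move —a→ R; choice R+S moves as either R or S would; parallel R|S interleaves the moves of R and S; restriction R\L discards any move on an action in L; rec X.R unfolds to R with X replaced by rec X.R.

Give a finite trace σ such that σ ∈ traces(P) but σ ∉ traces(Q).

bb

P's transition system — 3 states:
  u0 = b.b.(b.0)\{b} :: =b=> u1
  u1 = b.(b.0)\{b} :: =b=> u2
  u2 = (b.0)\{b} :: stopped
Q's transition system — 2 states:
  v0 = b.(b.0)\{b} :: =b=> v1
  v1 = (b.0)\{b} :: stopped
Executing bb from P (initial set {u0}):
  [1] b ⇒ {u1}
  [2] b ⇒ {u2}
  P completes σ.
Executing bb from Q (initial set {v0}):
  [1] b ⇒ {v1}
  [2] b ⇒ no successor for Q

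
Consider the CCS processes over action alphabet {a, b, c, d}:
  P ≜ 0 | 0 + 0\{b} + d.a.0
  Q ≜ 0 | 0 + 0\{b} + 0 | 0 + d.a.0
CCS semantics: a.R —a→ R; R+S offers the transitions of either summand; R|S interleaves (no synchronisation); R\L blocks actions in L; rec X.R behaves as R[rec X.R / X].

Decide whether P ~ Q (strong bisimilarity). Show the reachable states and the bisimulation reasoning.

bisimilar

LTS(P): 3 reachable states
  u0 = 0 | 0 + 0\{b} + d.a.0 :: --d--▸ u1
  u1 = a.0 :: --a--▸ u2
  u2 = 0 :: deadlocked
LTS(Q): 3 reachable states
  v0 = 0 | 0 + 0\{b} + 0 | 0 + d.a.0 :: --d--▸ v1
  v1 = a.0 :: --a--▸ v2
  v2 = 0 :: deadlocked
Bisimilarity quotient blocks:
  B0 = {u0, v0}
  B1 = {u1, v1}
  B2 = {u2, v2}
u0 ∈ B0, v0 ∈ B0 → same block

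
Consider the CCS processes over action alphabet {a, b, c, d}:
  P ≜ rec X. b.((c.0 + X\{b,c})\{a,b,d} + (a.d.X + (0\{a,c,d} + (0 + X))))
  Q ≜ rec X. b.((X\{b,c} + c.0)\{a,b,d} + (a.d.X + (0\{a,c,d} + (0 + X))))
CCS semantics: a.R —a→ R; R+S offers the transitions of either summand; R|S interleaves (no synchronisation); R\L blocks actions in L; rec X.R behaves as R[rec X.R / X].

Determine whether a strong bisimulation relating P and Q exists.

P's transition system — 4 states:
  m0 = rec X. b.((c.0 + X\{b,c})\{a,b,d} + (a.d.X + (0\{a,c,d} + (0 + X)))) has moves =b=> m1
  m1 = (c.0 + (rec X. b.((c.0 + X\{b,c})\{a,b,d} + (a.d.X + (0\{a,c,d} + (0 + X)))))\{b,c})\{a,b,d} + (a.d.(rec X. b.((c.0 + X\{b,c})\{a,b,d} + (a.d.X + (0\{a,c,d} + (0 + X))))) + (0\{a,c,d} + (0 + (rec X. b.((c.0 + X\{b,c})\{a,b,d} + (a.d.X + (0\{a,c,d} + (0 + X)))))))) has moves =a=> m2, =b=> m1, =c=> m3
  m2 = d.(rec X. b.((c.0 + X\{b,c})\{a,b,d} + (a.d.X + (0\{a,c,d} + (0 + X))))) has moves =d=> m0
  m3 = 0\{a,b,d} has moves ·
Q's transition system — 4 states:
  n0 = rec X. b.((X\{b,c} + c.0)\{a,b,d} + (a.d.X + (0\{a,c,d} + (0 + X)))) has moves =b=> n1
  n1 = ((rec X. b.((X\{b,c} + c.0)\{a,b,d} + (a.d.X + (0\{a,c,d} + (0 + X)))))\{b,c} + c.0)\{a,b,d} + (a.d.(rec X. b.((X\{b,c} + c.0)\{a,b,d} + (a.d.X + (0\{a,c,d} + (0 + X))))) + (0\{a,c,d} + (0 + (rec X. b.((X\{b,c} + c.0)\{a,b,d} + (a.d.X + (0\{a,c,d} + (0 + X)))))))) has moves =a=> n2, =b=> n1, =c=> n3
  n2 = d.(rec X. b.((X\{b,c} + c.0)\{a,b,d} + (a.d.X + (0\{a,c,d} + (0 + X))))) has moves =d=> n0
  n3 = 0\{a,b,d} has moves ·
Coarsest stable partition (strong bisimilarity classes):
  B0 = {m0, n0}
  B1 = {m1, n1}
  B2 = {m2, n2}
  B3 = {m3, n3}
m0 ∈ B0, n0 ∈ B0 → same block

YES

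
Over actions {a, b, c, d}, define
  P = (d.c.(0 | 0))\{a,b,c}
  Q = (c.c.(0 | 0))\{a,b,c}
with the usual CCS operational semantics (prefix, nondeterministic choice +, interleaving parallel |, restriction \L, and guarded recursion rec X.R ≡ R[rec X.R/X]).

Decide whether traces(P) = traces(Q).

Reachable graph of P (2 states):
  u0 = (d.c.(0 | 0))\{a,b,c} ⊢ —d→ u1
  u1 = (c.(0 | 0))\{a,b,c} ⊢ ∅
Reachable graph of Q (1 states):
  v0 = (c.c.(0 | 0))\{a,b,c} ⊢ ∅
Executing d from P (initial set {u0}):
  after d @ step 1: {u1}
  — P admits the full trace.
Executing d from Q (initial set {v0}):
  after d @ step 1: ∅  — Q cannot continue

NO — witness ⟨d⟩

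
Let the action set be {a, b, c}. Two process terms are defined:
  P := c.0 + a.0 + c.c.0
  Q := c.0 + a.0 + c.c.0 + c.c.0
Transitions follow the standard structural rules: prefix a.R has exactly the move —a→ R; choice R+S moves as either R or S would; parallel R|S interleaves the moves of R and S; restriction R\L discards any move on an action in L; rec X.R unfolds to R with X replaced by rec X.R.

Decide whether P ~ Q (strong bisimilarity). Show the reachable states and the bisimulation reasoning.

YES

LTS(P): 3 reachable states
  m0 = c.0 + a.0 + c.c.0 :: --a--▸ m1, --c--▸ m1, --c--▸ m2
  m1 = 0 :: ·
  m2 = c.0 :: --c--▸ m1
LTS(Q): 3 reachable states
  n0 = c.0 + a.0 + c.c.0 + c.c.0 :: --a--▸ n1, --c--▸ n1, --c--▸ n2
  n1 = 0 :: ·
  n2 = c.0 :: --c--▸ n1
Coarsest stable partition (strong bisimilarity classes):
  B0 = {m0, n0}
  B1 = {m1, n1}
  B2 = {m2, n2}
m0 ∈ B0, n0 ∈ B0 → same block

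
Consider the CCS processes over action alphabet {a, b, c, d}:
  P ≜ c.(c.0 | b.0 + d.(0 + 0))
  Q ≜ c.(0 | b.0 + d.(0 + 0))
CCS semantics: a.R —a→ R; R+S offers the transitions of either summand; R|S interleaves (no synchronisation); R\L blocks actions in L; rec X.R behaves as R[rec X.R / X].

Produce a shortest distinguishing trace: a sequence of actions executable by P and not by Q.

LTS(P): 6 reachable states
  p0 = c.(c.0 | b.0 + d.(0 + 0)) :: —c→ p1
  p1 = c.0 | b.0 + d.(0 + 0) :: —b→ p2, —c→ p3, —d→ p4
  p2 = c.0 | 0 :: —c→ p5
  p3 = 0 | b.0 :: —b→ p5
  p4 = 0 + 0 :: ∅
  p5 = 0 | 0 :: ∅
LTS(Q): 4 reachable states
  q0 = c.(0 | b.0 + d.(0 + 0)) :: —c→ q1
  q1 = 0 | b.0 + d.(0 + 0) :: —b→ q2, —d→ q3
  q2 = 0 | 0 :: ∅
  q3 = 0 + 0 :: ∅
Executing cc from P (initial set {p0}):
  after c @ step 1: {p1}
  after c @ step 2: {p3}
  — P admits the full trace.
Executing cc from Q (initial set {q0}):
  after c @ step 1: {q1}
  after c @ step 2: ∅ (Q stuck)

cc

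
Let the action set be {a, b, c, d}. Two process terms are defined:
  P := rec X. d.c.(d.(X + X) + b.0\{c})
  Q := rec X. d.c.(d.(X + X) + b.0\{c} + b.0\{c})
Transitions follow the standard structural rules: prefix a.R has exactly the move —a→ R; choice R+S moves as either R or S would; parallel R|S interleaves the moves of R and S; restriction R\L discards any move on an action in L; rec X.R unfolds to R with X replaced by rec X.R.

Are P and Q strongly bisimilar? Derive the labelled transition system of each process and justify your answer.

Reachable graph of P (5 states):
  m0 = rec X. d.c.(d.(X + X) + b.0\{c}) ⊢ -d-> m1
  m1 = c.(d.((rec X. d.c.(d.(X + X) + b.0\{c})) + (rec X. d.c.(d.(X + X) + b.0\{c}))) + b.0\{c}) ⊢ -c-> m2
  m2 = d.((rec X. d.c.(d.(X + X) + b.0\{c})) + (rec X. d.c.(d.(X + X) + b.0\{c}))) + b.0\{c} ⊢ -b-> m3, -d-> m4
  m3 = 0\{c} ⊢ stopped
  m4 = (rec X. d.c.(d.(X + X) + b.0\{c})) + (rec X. d.c.(d.(X + X) + b.0\{c})) ⊢ -d-> m1
Reachable graph of Q (5 states):
  n0 = rec X. d.c.(d.(X + X) + b.0\{c} + b.0\{c}) ⊢ -d-> n1
  n1 = c.(d.((rec X. d.c.(d.(X + X) + b.0\{c} + b.0\{c})) + (rec X. d.c.(d.(X + X) + b.0\{c} + b.0\{c}))) + b.0\{c} + b.0\{c}) ⊢ -c-> n2
  n2 = d.((rec X. d.c.(d.(X + X) + b.0\{c} + b.0\{c})) + (rec X. d.c.(d.(X + X) + b.0\{c} + b.0\{c}))) + b.0\{c} + b.0\{c} ⊢ -b-> n3, -d-> n4
  n3 = 0\{c} ⊢ stopped
  n4 = (rec X. d.c.(d.(X + X) + b.0\{c} + b.0\{c})) + (rec X. d.c.(d.(X + X) + b.0\{c} + b.0\{c})) ⊢ -d-> n1
Bisimilarity quotient blocks:
  B0 = {m0, m4, n0, n4}
  B1 = {m1, n1}
  B2 = {m2, n2}
  B3 = {m3, n3}
m0 ∈ B0, n0 ∈ B0 → same block

P ~ Q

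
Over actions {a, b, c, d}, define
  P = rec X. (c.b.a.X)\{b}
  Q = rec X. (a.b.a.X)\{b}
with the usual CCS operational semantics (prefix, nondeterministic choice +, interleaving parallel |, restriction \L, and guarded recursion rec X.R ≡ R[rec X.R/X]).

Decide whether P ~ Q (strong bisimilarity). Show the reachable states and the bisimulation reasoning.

not bisimilar

P's transition system — 2 states:
  s0 = rec X. (c.b.a.X)\{b} :: -c-> s1
  s1 = (b.a.(rec X. (c.b.a.X)\{b}))\{b} :: (no moves)
Q's transition system — 2 states:
  t0 = rec X. (a.b.a.X)\{b} :: -a-> t1
  t1 = (b.a.(rec X. (a.b.a.X)\{b}))\{b} :: (no moves)
Partition-refinement fixed point:
  B0 = {s0}
  B1 = {s1, t1}
  B2 = {t0}
s0 ∈ B0, t0 ∈ B2 → different blocks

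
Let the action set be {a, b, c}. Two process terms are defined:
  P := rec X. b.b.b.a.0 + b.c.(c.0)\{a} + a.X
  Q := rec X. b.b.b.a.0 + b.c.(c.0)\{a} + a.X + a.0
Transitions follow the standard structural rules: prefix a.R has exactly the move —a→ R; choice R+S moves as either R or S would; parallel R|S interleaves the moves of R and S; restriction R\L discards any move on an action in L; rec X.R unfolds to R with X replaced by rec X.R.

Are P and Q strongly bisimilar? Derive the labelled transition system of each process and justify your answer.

P ≁ Q

P's transition system — 8 states:
  m0 = rec X. b.b.b.a.0 + b.c.(c.0)\{a} + a.X ⊢ --a--▸ m0, --b--▸ m1, --b--▸ m2
  m1 = b.b.a.0 ⊢ --b--▸ m3
  m2 = c.(c.0)\{a} ⊢ --c--▸ m4
  m3 = b.a.0 ⊢ --b--▸ m5
  m4 = (c.0)\{a} ⊢ --c--▸ m6
  m5 = a.0 ⊢ --a--▸ m7
  m6 = 0\{a} ⊢ ·
  m7 = 0 ⊢ ·
Q's transition system — 8 states:
  n0 = rec X. b.b.b.a.0 + b.c.(c.0)\{a} + a.X + a.0 ⊢ --a--▸ n0, --a--▸ n1, --b--▸ n2, --b--▸ n3
  n1 = 0 ⊢ ·
  n2 = b.b.a.0 ⊢ --b--▸ n4
  n3 = c.(c.0)\{a} ⊢ --c--▸ n5
  n4 = b.a.0 ⊢ --b--▸ n6
  n5 = (c.0)\{a} ⊢ --c--▸ n7
  n6 = a.0 ⊢ --a--▸ n1
  n7 = 0\{a} ⊢ ·
Bisimilarity quotient blocks:
  B0 = {m0}
  B1 = {m2, n3}
  B2 = {m4, n5}
  B3 = {m6, m7, n1, n7}
  B4 = {m1, n2}
  B5 = {m3, n4}
  B6 = {m5, n6}
  B7 = {n0}
m0 ∈ B0, n0 ∈ B7 → different blocks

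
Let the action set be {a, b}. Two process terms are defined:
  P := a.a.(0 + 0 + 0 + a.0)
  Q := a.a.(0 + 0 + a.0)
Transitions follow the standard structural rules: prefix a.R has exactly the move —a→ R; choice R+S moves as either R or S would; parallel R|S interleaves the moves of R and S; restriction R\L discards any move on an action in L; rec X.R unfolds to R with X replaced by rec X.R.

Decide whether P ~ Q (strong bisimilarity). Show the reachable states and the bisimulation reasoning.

bisimilar

P's transition system — 4 states:
  s0 = a.a.(0 + 0 + 0 + a.0) → -a-> s1
  s1 = a.(0 + 0 + 0 + a.0) → -a-> s2
  s2 = 0 + 0 + 0 + a.0 → -a-> s3
  s3 = 0 → ·
Q's transition system — 4 states:
  t0 = a.a.(0 + 0 + a.0) → -a-> t1
  t1 = a.(0 + 0 + a.0) → -a-> t2
  t2 = 0 + 0 + a.0 → -a-> t3
  t3 = 0 → ·
Bisimilarity quotient blocks:
  B0 = {s0, t0}
  B1 = {s1, t1}
  B2 = {s2, t2}
  B3 = {s3, t3}
s0 ∈ B0, t0 ∈ B0 → same block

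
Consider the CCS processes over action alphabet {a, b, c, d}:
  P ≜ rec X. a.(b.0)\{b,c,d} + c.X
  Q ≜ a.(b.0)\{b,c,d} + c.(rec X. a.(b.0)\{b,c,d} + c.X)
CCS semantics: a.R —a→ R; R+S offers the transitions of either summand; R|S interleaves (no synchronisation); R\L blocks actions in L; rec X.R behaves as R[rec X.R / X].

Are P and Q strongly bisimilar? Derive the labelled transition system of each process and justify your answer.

P's transition system — 2 states:
  s0 = rec X. a.(b.0)\{b,c,d} + c.X ⊢ --a--▸ s1, --c--▸ s0
  s1 = (b.0)\{b,c,d} ⊢ (no moves)
Q's transition system — 3 states:
  t0 = a.(b.0)\{b,c,d} + c.(rec X. a.(b.0)\{b,c,d} + c.X) ⊢ --a--▸ t1, --c--▸ t2
  t1 = (b.0)\{b,c,d} ⊢ (no moves)
  t2 = rec X. a.(b.0)\{b,c,d} + c.X ⊢ --a--▸ t1, --c--▸ t2
Coarsest stable partition (strong bisimilarity classes):
  B0 = {s0, t0, t2}
  B1 = {s1, t1}
s0 ∈ B0, t0 ∈ B0 → same block

P ~ Q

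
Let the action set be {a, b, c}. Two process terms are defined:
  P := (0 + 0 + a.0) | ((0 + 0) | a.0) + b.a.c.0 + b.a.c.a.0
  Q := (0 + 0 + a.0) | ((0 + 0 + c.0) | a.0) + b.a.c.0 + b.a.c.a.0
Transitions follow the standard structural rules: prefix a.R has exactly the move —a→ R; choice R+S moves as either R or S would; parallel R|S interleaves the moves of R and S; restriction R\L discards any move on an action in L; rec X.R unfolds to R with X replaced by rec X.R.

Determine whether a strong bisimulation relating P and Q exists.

not bisimilar

P's transition system — 10 states:
  p0 = (0 + 0 + a.0) | ((0 + 0) | a.0) + b.a.c.0 + b.a.c.a.0 | -a-> p1, -a-> p2, -b-> p3, -b-> p4
  p1 = (0 + 0 + a.0) | ((0 + 0) | 0) | -a-> p5
  p2 = 0 | ((0 + 0) | a.0) | -a-> p5
  p3 = a.c.0 | -a-> p6
  p4 = a.c.a.0 | -a-> p7
  p5 = 0 | ((0 + 0) | 0) | (no moves)
  p6 = c.0 | -c-> p8
  p7 = c.a.0 | -c-> p9
  p8 = 0 | (no moves)
  p9 = a.0 | -a-> p8
Q's transition system — 14 states:
  q0 = (0 + 0 + a.0) | ((0 + 0 + c.0) | a.0) + b.a.c.0 + b.a.c.a.0 | -a-> q1, -a-> q2, -b-> q3, -b-> q4, -c-> q5
  q1 = (0 + 0 + a.0) | ((0 + 0 + c.0) | 0) | -a-> q6, -c-> q7
  q2 = 0 | ((0 + 0 + c.0) | a.0) | -a-> q6, -c-> q8
  q3 = a.c.0 | -a-> q9
  q4 = a.c.a.0 | -a-> q10
  q5 = (0 + 0 + a.0) | (0 | a.0) | -a-> q7, -a-> q8
  q6 = 0 | ((0 + 0 + c.0) | 0) | -c-> q11
  q7 = (0 + 0 + a.0) | (0 | 0) | -a-> q11
  q8 = 0 | (0 | a.0) | -a-> q11
  q9 = c.0 | -c-> q12
  q10 = c.a.0 | -c-> q13
  q11 = 0 | (0 | 0) | (no moves)
  q12 = 0 | (no moves)
  q13 = a.0 | -a-> q12
Coarsest stable partition (strong bisimilarity classes):
  B0 = {p0}
  B1 = {p1, p2, p9, q13, q7, q8}
  B2 = {p5, p8, q11, q12}
  B3 = {p3, q3}
  B4 = {p6, q6, q9}
  B5 = {p4, q4}
  B6 = {p7, q10}
  B7 = {q0}
  B8 = {q1, q2}
  B9 = {q5}
p0 ∈ B0, q0 ∈ B7 → different blocks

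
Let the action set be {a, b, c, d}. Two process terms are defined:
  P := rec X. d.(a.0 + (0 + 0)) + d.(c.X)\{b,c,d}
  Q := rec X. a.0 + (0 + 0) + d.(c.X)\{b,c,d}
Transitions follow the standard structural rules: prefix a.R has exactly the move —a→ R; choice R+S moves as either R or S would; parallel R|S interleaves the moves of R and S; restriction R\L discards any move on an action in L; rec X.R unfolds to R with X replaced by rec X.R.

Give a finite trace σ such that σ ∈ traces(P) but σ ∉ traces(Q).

da

P's transition system — 4 states:
  u0 = rec X. d.(a.0 + (0 + 0)) + d.(c.X)\{b,c,d} ⊢ —d→ u1, —d→ u2
  u1 = (c.(rec X. d.(a.0 + (0 + 0)) + d.(c.X)\{b,c,d}))\{b,c,d} ⊢ deadlocked
  u2 = a.0 + (0 + 0) ⊢ —a→ u3
  u3 = 0 ⊢ deadlocked
Q's transition system — 3 states:
  v0 = rec X. a.0 + (0 + 0) + d.(c.X)\{b,c,d} ⊢ —a→ v1, —d→ v2
  v1 = 0 ⊢ deadlocked
  v2 = (c.(rec X. a.0 + (0 + 0) + d.(c.X)\{b,c,d}))\{b,c,d} ⊢ deadlocked
Trace ⟨da⟩ through P, begin at {u0}:
  after d @ step 1: {u1, u2}
  after a @ step 2: {u3}
  — P admits the full trace.
Trace ⟨da⟩ through Q, begin at {v0}:
  after d @ step 1: {v2}
  after a @ step 2: no successor for Q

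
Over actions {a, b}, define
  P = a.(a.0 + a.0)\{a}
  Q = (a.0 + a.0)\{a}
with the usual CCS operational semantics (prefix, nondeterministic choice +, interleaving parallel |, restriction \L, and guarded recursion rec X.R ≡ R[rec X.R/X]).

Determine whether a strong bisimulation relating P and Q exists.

not bisimilar

Reachable graph of P (2 states):
  m0 = a.(a.0 + a.0)\{a} → -a-> m1
  m1 = (a.0 + a.0)\{a} → stopped
Reachable graph of Q (1 states):
  n0 = (a.0 + a.0)\{a} → stopped
Bisimilarity quotient blocks:
  B0 = {m0}
  B1 = {m1, n0}
m0 ∈ B0, n0 ∈ B1 → different blocks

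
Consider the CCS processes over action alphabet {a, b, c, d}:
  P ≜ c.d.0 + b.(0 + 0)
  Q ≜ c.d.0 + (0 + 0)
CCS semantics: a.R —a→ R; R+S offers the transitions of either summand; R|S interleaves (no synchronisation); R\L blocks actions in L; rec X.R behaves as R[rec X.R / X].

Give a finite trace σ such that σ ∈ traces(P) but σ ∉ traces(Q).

LTS(P): 4 reachable states
  p0 = c.d.0 + b.(0 + 0) has moves --b--▸ p1, --c--▸ p2
  p1 = 0 + 0 has moves (no moves)
  p2 = d.0 has moves --d--▸ p3
  p3 = 0 has moves (no moves)
LTS(Q): 3 reachable states
  q0 = c.d.0 + (0 + 0) has moves --c--▸ q1
  q1 = d.0 has moves --d--▸ q2
  q2 = 0 has moves (no moves)
Trace ⟨b⟩ through P, begin at {p0}:
  step 1 (b): {p1}
  ✓ P
Trace ⟨b⟩ through Q, begin at {q0}:
  step 1 (b): ∅ (Q stuck)

b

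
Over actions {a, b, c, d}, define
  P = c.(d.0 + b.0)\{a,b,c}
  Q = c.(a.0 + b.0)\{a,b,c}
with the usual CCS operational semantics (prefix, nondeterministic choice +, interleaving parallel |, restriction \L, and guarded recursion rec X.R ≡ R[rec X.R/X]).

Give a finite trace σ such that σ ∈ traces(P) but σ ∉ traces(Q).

Reachable graph of P (3 states):
  p0 = c.(d.0 + b.0)\{a,b,c} ⊢ =c=> p1
  p1 = (d.0 + b.0)\{a,b,c} ⊢ =d=> p2
  p2 = 0\{a,b,c} ⊢ ∅
Reachable graph of Q (2 states):
  q0 = c.(a.0 + b.0)\{a,b,c} ⊢ =c=> q1
  q1 = (a.0 + b.0)\{a,b,c} ⊢ ∅
Run σ = ⟨cd⟩ on P: start {p0}
  step 1 (c): {p1}
  step 2 (d): {p2}
  ✓ P
Run σ = ⟨cd⟩ on Q: start {q0}
  step 1 (c): {q1}
  step 2 (d): no successor for Q

cd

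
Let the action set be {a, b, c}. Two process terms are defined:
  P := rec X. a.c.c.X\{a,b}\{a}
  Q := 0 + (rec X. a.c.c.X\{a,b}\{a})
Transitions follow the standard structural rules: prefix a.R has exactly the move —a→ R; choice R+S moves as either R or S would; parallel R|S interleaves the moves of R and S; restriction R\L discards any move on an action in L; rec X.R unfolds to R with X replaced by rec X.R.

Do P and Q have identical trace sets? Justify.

traces(P) = traces(Q)

P's transition system — 4 states:
  m0 = rec X. a.c.c.X\{a,b}\{a} → =a=> m1
  m1 = c.c.(rec X. a.c.c.X\{a,b}\{a})\{a,b}\{a} → =c=> m2
  m2 = c.(rec X. a.c.c.X\{a,b}\{a})\{a,b}\{a} → =c=> m3
  m3 = (rec X. a.c.c.X\{a,b}\{a})\{a,b}\{a} → ·
Q's transition system — 4 states:
  n0 = 0 + (rec X. a.c.c.X\{a,b}\{a}) → =a=> n1
  n1 = c.c.(rec X. a.c.c.X\{a,b}\{a})\{a,b}\{a} → =c=> n2
  n2 = c.(rec X. a.c.c.X\{a,b}\{a})\{a,b}\{a} → =c=> n3
  n3 = (rec X. a.c.c.X\{a,b}\{a})\{a,b}\{a} → ·
Bisimilarity quotient blocks:
  B0 = {m0, n0}
  B1 = {m1, n1}
  B2 = {m2, n2}
  B3 = {m3, n3}
m0 ∈ B0, n0 ∈ B0 → same block
Bisimilar ⇒ trace-equivalent.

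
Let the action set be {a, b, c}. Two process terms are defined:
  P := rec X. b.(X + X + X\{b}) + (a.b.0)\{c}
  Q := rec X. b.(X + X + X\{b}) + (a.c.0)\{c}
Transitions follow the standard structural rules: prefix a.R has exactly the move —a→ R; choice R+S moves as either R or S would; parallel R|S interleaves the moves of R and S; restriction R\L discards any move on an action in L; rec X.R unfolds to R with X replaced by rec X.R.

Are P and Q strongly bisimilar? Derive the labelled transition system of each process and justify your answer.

P's transition system — 5 states:
  m0 = rec X. b.(X + X + X\{b}) + (a.b.0)\{c} → —a→ m1, —b→ m2
  m1 = (b.0)\{c} → —b→ m3
  m2 = (rec X. b.(X + X + X\{b}) + (a.b.0)\{c}) + (rec X. b.(X + X + X\{b}) + (a.b.0)\{c}) + (rec X. b.(X + X + X\{b}) + (a.b.0)\{c})\{b} → —a→ m1, —a→ m4, —b→ m2
  m3 = 0\{c} → ·
  m4 = (b.0)\{c}\{b} → ·
Q's transition system — 4 states:
  n0 = rec X. b.(X + X + X\{b}) + (a.c.0)\{c} → —a→ n1, —b→ n2
  n1 = (c.0)\{c} → ·
  n2 = (rec X. b.(X + X + X\{b}) + (a.c.0)\{c}) + (rec X. b.(X + X + X\{b}) + (a.c.0)\{c}) + (rec X. b.(X + X + X\{b}) + (a.c.0)\{c})\{b} → —a→ n1, —a→ n3, —b→ n2
  n3 = (c.0)\{c}\{b} → ·
Partition-refinement fixed point:
  B0 = {m0}
  B1 = {m2}
  B2 = {m1}
  B3 = {m3, m4, n1, n3}
  B4 = {n0, n2}
m0 ∈ B0, n0 ∈ B4 → different blocks

not bisimilar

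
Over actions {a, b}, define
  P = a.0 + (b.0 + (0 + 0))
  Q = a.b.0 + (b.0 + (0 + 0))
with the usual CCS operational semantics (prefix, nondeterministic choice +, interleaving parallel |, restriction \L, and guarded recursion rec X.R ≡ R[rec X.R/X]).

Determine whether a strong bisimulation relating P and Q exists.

not bisimilar

Reachable graph of P (2 states):
  p0 = a.0 + (b.0 + (0 + 0)) :: --a--▸ p1, --b--▸ p1
  p1 = 0 :: (no moves)
Reachable graph of Q (3 states):
  q0 = a.b.0 + (b.0 + (0 + 0)) :: --a--▸ q1, --b--▸ q2
  q1 = b.0 :: --b--▸ q2
  q2 = 0 :: (no moves)
Partition-refinement fixed point:
  B0 = {p0}
  B1 = {p1, q2}
  B2 = {q0}
  B3 = {q1}
p0 ∈ B0, q0 ∈ B2 → different blocks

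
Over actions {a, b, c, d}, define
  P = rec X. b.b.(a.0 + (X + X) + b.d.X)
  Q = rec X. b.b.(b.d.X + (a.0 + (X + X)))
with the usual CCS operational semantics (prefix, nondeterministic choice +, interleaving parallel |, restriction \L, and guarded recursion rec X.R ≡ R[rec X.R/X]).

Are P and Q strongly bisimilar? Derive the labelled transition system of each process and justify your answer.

P's transition system — 5 states:
  u0 = rec X. b.b.(a.0 + (X + X) + b.d.X) :: =b=> u1
  u1 = b.(a.0 + ((rec X. b.b.(a.0 + (X + X) + b.d.X)) + (rec X. b.b.(a.0 + (X + X) + b.d.X))) + b.d.(rec X. b.b.(a.0 + (X + X) + b.d.X))) :: =b=> u2
  u2 = a.0 + ((rec X. b.b.(a.0 + (X + X) + b.d.X)) + (rec X. b.b.(a.0 + (X + X) + b.d.X))) + b.d.(rec X. b.b.(a.0 + (X + X) + b.d.X)) :: =a=> u3, =b=> u1, =b=> u4
  u3 = 0 :: deadlocked
  u4 = d.(rec X. b.b.(a.0 + (X + X) + b.d.X)) :: =d=> u0
Q's transition system — 5 states:
  v0 = rec X. b.b.(b.d.X + (a.0 + (X + X))) :: =b=> v1
  v1 = b.(b.d.(rec X. b.b.(b.d.X + (a.0 + (X + X)))) + (a.0 + ((rec X. b.b.(b.d.X + (a.0 + (X + X)))) + (rec X. b.b.(b.d.X + (a.0 + (X + X))))))) :: =b=> v2
  v2 = b.d.(rec X. b.b.(b.d.X + (a.0 + (X + X)))) + (a.0 + ((rec X. b.b.(b.d.X + (a.0 + (X + X)))) + (rec X. b.b.(b.d.X + (a.0 + (X + X)))))) :: =a=> v3, =b=> v1, =b=> v4
  v3 = 0 :: deadlocked
  v4 = d.(rec X. b.b.(b.d.X + (a.0 + (X + X)))) :: =d=> v0
Coarsest stable partition (strong bisimilarity classes):
  B0 = {u0, v0}
  B1 = {u1, v1}
  B2 = {u2, v2}
  B3 = {u3, v3}
  B4 = {u4, v4}
u0 ∈ B0, v0 ∈ B0 → same block

YES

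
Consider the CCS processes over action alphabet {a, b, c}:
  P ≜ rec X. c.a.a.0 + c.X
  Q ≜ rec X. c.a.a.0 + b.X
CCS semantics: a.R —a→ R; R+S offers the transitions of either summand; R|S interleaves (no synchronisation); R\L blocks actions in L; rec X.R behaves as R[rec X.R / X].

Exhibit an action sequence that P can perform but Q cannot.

P's transition system — 4 states:
  p0 = rec X. c.a.a.0 + c.X → --c--▸ p0, --c--▸ p1
  p1 = a.a.0 → --a--▸ p2
  p2 = a.0 → --a--▸ p3
  p3 = 0 → ·
Q's transition system — 4 states:
  q0 = rec X. c.a.a.0 + b.X → --b--▸ q0, --c--▸ q1
  q1 = a.a.0 → --a--▸ q2
  q2 = a.0 → --a--▸ q3
  q3 = 0 → ·
Executing cc from P (initial set {p0}):
  step 1 (c): {p0, p1}
  step 2 (c): {p0, p1}
  ✓ P
Executing cc from Q (initial set {q0}):
  step 1 (c): {q1}
  step 2 (c): no successor for Q

cc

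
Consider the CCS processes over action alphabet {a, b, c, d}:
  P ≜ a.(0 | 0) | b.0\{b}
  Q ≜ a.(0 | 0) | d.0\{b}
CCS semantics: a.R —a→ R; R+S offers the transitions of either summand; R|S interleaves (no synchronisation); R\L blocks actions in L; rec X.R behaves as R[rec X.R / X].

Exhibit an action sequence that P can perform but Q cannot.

LTS(P): 4 reachable states
  u0 = a.(0 | 0) | b.0\{b} has moves —a→ u1, —b→ u2
  u1 = 0 | 0 | b.0\{b} has moves —b→ u3
  u2 = a.(0 | 0) | 0\{b} has moves —a→ u3
  u3 = 0 | 0 | 0\{b} has moves stopped
LTS(Q): 4 reachable states
  v0 = a.(0 | 0) | d.0\{b} has moves —a→ v1, —d→ v2
  v1 = 0 | 0 | d.0\{b} has moves —d→ v3
  v2 = a.(0 | 0) | 0\{b} has moves —a→ v3
  v3 = 0 | 0 | 0\{b} has moves stopped
Executing b from P (initial set {u0}):
  [1] b ⇒ {u2}
  ✓ P
Executing b from Q (initial set {v0}):
  [1] b ⇒ ∅ (Q stuck)

b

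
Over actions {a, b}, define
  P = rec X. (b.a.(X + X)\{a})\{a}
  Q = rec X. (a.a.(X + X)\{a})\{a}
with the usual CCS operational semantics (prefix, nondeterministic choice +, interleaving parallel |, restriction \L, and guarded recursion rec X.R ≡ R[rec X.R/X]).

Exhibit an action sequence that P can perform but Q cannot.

b

P's transition system — 2 states:
  s0 = rec X. (b.a.(X + X)\{a})\{a} ⊢ -b-> s1
  s1 = (a.((rec X. (b.a.(X + X)\{a})\{a}) + (rec X. (b.a.(X + X)\{a})\{a}))\{a})\{a} ⊢ stopped
Q's transition system — 1 states:
  t0 = rec X. (a.a.(X + X)\{a})\{a} ⊢ stopped
Trace ⟨b⟩ through P, begin at {s0}:
  step 1 (b): {s1}
  P completes σ.
Trace ⟨b⟩ through Q, begin at {t0}:
  step 1 (b): no successor for Q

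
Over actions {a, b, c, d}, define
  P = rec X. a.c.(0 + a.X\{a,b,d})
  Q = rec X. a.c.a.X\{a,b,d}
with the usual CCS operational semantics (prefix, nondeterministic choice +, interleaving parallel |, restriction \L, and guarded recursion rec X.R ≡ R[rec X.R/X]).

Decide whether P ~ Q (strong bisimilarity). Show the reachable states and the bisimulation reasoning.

YES

LTS(P): 4 reachable states
  u0 = rec X. a.c.(0 + a.X\{a,b,d}) has moves -a-> u1
  u1 = c.(0 + a.(rec X. a.c.(0 + a.X\{a,b,d}))\{a,b,d}) has moves -c-> u2
  u2 = 0 + a.(rec X. a.c.(0 + a.X\{a,b,d}))\{a,b,d} has moves -a-> u3
  u3 = (rec X. a.c.(0 + a.X\{a,b,d}))\{a,b,d} has moves (no moves)
LTS(Q): 4 reachable states
  v0 = rec X. a.c.a.X\{a,b,d} has moves -a-> v1
  v1 = c.a.(rec X. a.c.a.X\{a,b,d})\{a,b,d} has moves -c-> v2
  v2 = a.(rec X. a.c.a.X\{a,b,d})\{a,b,d} has moves -a-> v3
  v3 = (rec X. a.c.a.X\{a,b,d})\{a,b,d} has moves (no moves)
Coarsest stable partition (strong bisimilarity classes):
  B0 = {u0, v0}
  B1 = {u1, v1}
  B2 = {u2, v2}
  B3 = {u3, v3}
u0 ∈ B0, v0 ∈ B0 → same block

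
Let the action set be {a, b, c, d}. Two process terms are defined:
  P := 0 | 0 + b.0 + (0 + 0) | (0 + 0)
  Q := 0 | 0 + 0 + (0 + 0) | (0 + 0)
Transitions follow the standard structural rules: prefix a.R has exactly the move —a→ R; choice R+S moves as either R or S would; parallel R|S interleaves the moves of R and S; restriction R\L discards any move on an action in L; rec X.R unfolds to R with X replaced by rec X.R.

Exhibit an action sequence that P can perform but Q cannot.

b

P's transition system — 2 states:
  u0 = 0 | 0 + b.0 + (0 + 0) | (0 + 0) :: —b→ u1
  u1 = 0 :: deadlocked
Q's transition system — 1 states:
  v0 = 0 | 0 + 0 + (0 + 0) | (0 + 0) :: deadlocked
Executing b from P (initial set {u0}):
  step 1 (b): {u1}
  P completes σ.
Executing b from Q (initial set {v0}):
  step 1 (b): ∅ (Q stuck)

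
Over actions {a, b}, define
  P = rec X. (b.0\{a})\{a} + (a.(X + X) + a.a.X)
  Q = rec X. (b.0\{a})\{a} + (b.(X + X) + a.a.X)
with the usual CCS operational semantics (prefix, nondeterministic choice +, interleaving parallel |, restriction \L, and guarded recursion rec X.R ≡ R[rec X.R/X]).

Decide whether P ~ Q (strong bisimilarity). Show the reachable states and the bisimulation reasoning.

LTS(P): 4 reachable states
  m0 = rec X. (b.0\{a})\{a} + (a.(X + X) + a.a.X) has moves =a=> m1, =a=> m2, =b=> m3
  m1 = (rec X. (b.0\{a})\{a} + (a.(X + X) + a.a.X)) + (rec X. (b.0\{a})\{a} + (a.(X + X) + a.a.X)) has moves =a=> m1, =a=> m2, =b=> m3
  m2 = a.(rec X. (b.0\{a})\{a} + (a.(X + X) + a.a.X)) has moves =a=> m0
  m3 = 0\{a}\{a} has moves (no moves)
LTS(Q): 4 reachable states
  n0 = rec X. (b.0\{a})\{a} + (b.(X + X) + a.a.X) has moves =a=> n1, =b=> n2, =b=> n3
  n1 = a.(rec X. (b.0\{a})\{a} + (b.(X + X) + a.a.X)) has moves =a=> n0
  n2 = (rec X. (b.0\{a})\{a} + (b.(X + X) + a.a.X)) + (rec X. (b.0\{a})\{a} + (b.(X + X) + a.a.X)) has moves =a=> n1, =b=> n2, =b=> n3
  n3 = 0\{a}\{a} has moves (no moves)
Partition-refinement fixed point:
  B0 = {m0, m1}
  B1 = {m2}
  B2 = {m3, n3}
  B3 = {n0, n2}
  B4 = {n1}
m0 ∈ B0, n0 ∈ B3 → different blocks

P ≁ Q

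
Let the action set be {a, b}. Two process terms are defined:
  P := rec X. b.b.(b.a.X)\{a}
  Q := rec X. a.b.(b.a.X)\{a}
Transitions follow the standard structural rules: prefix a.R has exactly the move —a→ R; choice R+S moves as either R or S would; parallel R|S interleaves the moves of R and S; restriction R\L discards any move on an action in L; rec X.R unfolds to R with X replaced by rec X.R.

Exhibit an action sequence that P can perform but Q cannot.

P's transition system — 4 states:
  m0 = rec X. b.b.(b.a.X)\{a} → —b→ m1
  m1 = b.(b.a.(rec X. b.b.(b.a.X)\{a}))\{a} → —b→ m2
  m2 = (b.a.(rec X. b.b.(b.a.X)\{a}))\{a} → —b→ m3
  m3 = (a.(rec X. b.b.(b.a.X)\{a}))\{a} → ∅
Q's transition system — 4 states:
  n0 = rec X. a.b.(b.a.X)\{a} → —a→ n1
  n1 = b.(b.a.(rec X. a.b.(b.a.X)\{a}))\{a} → —b→ n2
  n2 = (b.a.(rec X. a.b.(b.a.X)\{a}))\{a} → —b→ n3
  n3 = (a.(rec X. a.b.(b.a.X)\{a}))\{a} → ∅
Trace ⟨b⟩ through P, begin at {m0}:
  after b @ step 1: {m1}
  — P admits the full trace.
Trace ⟨b⟩ through Q, begin at {n0}:
  after b @ step 1: no successor for Q

b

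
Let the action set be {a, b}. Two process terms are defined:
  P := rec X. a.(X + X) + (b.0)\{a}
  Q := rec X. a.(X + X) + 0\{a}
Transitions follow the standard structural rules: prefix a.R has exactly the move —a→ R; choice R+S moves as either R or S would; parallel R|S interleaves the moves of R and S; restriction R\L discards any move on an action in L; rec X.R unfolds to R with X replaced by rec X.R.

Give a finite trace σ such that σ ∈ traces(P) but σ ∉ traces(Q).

LTS(P): 3 reachable states
  p0 = rec X. a.(X + X) + (b.0)\{a} → ··a··> p1, ··b··> p2
  p1 = (rec X. a.(X + X) + (b.0)\{a}) + (rec X. a.(X + X) + (b.0)\{a}) → ··a··> p1, ··b··> p2
  p2 = 0\{a} → ∅
LTS(Q): 2 reachable states
  q0 = rec X. a.(X + X) + 0\{a} → ··a··> q1
  q1 = (rec X. a.(X + X) + 0\{a}) + (rec X. a.(X + X) + 0\{a}) → ··a··> q1
Executing b from P (initial set {p0}):
  [1] b ⇒ {p2}
  — P admits the full trace.
Executing b from Q (initial set {q0}):
  [1] b ⇒ ∅  — Q cannot continue

b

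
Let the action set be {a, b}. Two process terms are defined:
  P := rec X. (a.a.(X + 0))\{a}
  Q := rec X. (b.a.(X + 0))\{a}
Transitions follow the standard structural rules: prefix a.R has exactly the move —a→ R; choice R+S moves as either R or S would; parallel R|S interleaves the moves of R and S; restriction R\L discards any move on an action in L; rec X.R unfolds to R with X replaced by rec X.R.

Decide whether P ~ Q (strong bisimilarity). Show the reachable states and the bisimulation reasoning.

not bisimilar

Reachable graph of P (1 states):
  p0 = rec X. (a.a.(X + 0))\{a} → stopped
Reachable graph of Q (2 states):
  q0 = rec X. (b.a.(X + 0))\{a} → ··b··> q1
  q1 = (a.((rec X. (b.a.(X + 0))\{a}) + 0))\{a} → stopped
Coarsest stable partition (strong bisimilarity classes):
  B0 = {p0, q1}
  B1 = {q0}
p0 ∈ B0, q0 ∈ B1 → different blocks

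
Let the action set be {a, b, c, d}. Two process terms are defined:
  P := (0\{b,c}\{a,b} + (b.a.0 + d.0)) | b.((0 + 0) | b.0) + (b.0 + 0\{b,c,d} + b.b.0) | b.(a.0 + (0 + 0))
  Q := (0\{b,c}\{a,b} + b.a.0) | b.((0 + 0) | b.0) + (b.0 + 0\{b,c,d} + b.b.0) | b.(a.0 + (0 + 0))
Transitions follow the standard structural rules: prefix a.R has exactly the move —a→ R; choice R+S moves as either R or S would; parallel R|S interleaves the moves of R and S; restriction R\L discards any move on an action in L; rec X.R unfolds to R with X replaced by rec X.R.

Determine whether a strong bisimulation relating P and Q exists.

LTS(P): 17 reachable states
  p0 = (0\{b,c}\{a,b} + (b.a.0 + d.0)) | b.((0 + 0) | b.0) + (b.0 + 0\{b,c,d} + b.b.0) | b.(a.0 + (0 + 0)) :: =b=> p1, =b=> p2, =b=> p3, =b=> p4, =b=> p5, =d=> p6
  p1 = (0\{b,c}\{a,b} + (b.a.0 + d.0)) | ((0 + 0) | b.0) :: =b=> p7, =b=> p8, =d=> p9
  p2 = (b.0 + 0\{b,c,d} + b.b.0) | (a.0 + (0 + 0)) :: =a=> p10, =b=> p11, =b=> p12
  p3 = 0 | b.(a.0 + (0 + 0)) :: =b=> p11
  p4 = a.0 | b.((0 + 0) | b.0) :: =a=> p6, =b=> p8
  p5 = b.0 | b.(a.0 + (0 + 0)) :: =b=> p12, =b=> p3
  p6 = 0 | b.((0 + 0) | b.0) :: =b=> p9
  p7 = (0\{b,c}\{a,b} + (b.a.0 + d.0)) | ((0 + 0) | 0) :: =b=> p13, =d=> p14
  p8 = a.0 | ((0 + 0) | b.0) :: =a=> p9, =b=> p13
  p9 = 0 | ((0 + 0) | b.0) :: =b=> p14
  p10 = (b.0 + 0\{b,c,d} + b.b.0) | 0 :: =b=> p15, =b=> p16
  p11 = 0 | (a.0 + (0 + 0)) :: =a=> p15
  p12 = b.0 | (a.0 + (0 + 0)) :: =a=> p16, =b=> p11
  p13 = a.0 | ((0 + 0) | 0) :: =a=> p14
  p14 = 0 | ((0 + 0) | 0) :: deadlocked
  p15 = 0 | 0 :: deadlocked
  p16 = b.0 | 0 :: =b=> p15
LTS(Q): 17 reachable states
  q0 = (0\{b,c}\{a,b} + b.a.0) | b.((0 + 0) | b.0) + (b.0 + 0\{b,c,d} + b.b.0) | b.(a.0 + (0 + 0)) :: =b=> q1, =b=> q2, =b=> q3, =b=> q4, =b=> q5
  q1 = (0\{b,c}\{a,b} + b.a.0) | ((0 + 0) | b.0) :: =b=> q6, =b=> q7
  q2 = (b.0 + 0\{b,c,d} + b.b.0) | (a.0 + (0 + 0)) :: =a=> q8, =b=> q10, =b=> q9
  q3 = 0 | b.(a.0 + (0 + 0)) :: =b=> q9
  q4 = a.0 | b.((0 + 0) | b.0) :: =a=> q11, =b=> q7
  q5 = b.0 | b.(a.0 + (0 + 0)) :: =b=> q10, =b=> q3
  q6 = (0\{b,c}\{a,b} + b.a.0) | ((0 + 0) | 0) :: =b=> q12
  q7 = a.0 | ((0 + 0) | b.0) :: =a=> q13, =b=> q12
  q8 = (b.0 + 0\{b,c,d} + b.b.0) | 0 :: =b=> q14, =b=> q15
  q9 = 0 | (a.0 + (0 + 0)) :: =a=> q14
  q10 = b.0 | (a.0 + (0 + 0)) :: =a=> q15, =b=> q9
  q11 = 0 | b.((0 + 0) | b.0) :: =b=> q13
  q12 = a.0 | ((0 + 0) | 0) :: =a=> q16
  q13 = 0 | ((0 + 0) | b.0) :: =b=> q16
  q14 = 0 | 0 :: deadlocked
  q15 = b.0 | 0 :: =b=> q14
  q16 = 0 | ((0 + 0) | 0) :: deadlocked
Coarsest stable partition (strong bisimilarity classes):
  B0 = {p0}
  B1 = {p3, q3, q6}
  B2 = {p11, p13, q12, q9}
  B3 = {p14, p15, q14, q16}
  B4 = {p2, q2}
  B5 = {p12, p8, q10, q7}
  B6 = {p16, p9, q13, q15}
  B7 = {p10, q8}
  B8 = {p5, q1, q5}
  B9 = {p1}
  B10 = {p7}
  B11 = {p4, q4}
  B12 = {p6, q11}
  B13 = {q0}
p0 ∈ B0, q0 ∈ B13 → different blocks

P ≁ Q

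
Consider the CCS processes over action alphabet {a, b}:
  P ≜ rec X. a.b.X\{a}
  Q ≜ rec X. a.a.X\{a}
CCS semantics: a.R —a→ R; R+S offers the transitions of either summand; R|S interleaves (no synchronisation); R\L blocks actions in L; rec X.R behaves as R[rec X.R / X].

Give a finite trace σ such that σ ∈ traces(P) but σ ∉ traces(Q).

ab

Reachable graph of P (3 states):
  p0 = rec X. a.b.X\{a} :: =a=> p1
  p1 = b.(rec X. a.b.X\{a})\{a} :: =b=> p2
  p2 = (rec X. a.b.X\{a})\{a} :: ∅
Reachable graph of Q (3 states):
  q0 = rec X. a.a.X\{a} :: =a=> q1
  q1 = a.(rec X. a.a.X\{a})\{a} :: =a=> q2
  q2 = (rec X. a.a.X\{a})\{a} :: ∅
Executing ab from P (initial set {p0}):
  step 1 (a): {p1}
  step 2 (b): {p2}
  ✓ P
Executing ab from Q (initial set {q0}):
  step 1 (a): {q1}
  step 2 (b): no successor for Q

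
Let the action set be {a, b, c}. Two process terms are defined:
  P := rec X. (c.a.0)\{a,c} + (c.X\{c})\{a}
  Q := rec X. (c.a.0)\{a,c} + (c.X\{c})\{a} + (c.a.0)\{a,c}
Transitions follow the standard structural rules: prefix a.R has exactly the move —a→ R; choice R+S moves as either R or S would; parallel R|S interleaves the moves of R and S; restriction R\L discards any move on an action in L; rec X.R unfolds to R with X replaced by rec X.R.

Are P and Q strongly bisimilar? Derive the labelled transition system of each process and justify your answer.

LTS(P): 2 reachable states
  m0 = rec X. (c.a.0)\{a,c} + (c.X\{c})\{a} → --c--▸ m1
  m1 = (rec X. (c.a.0)\{a,c} + (c.X\{c})\{a})\{c}\{a} → ·
LTS(Q): 2 reachable states
  n0 = rec X. (c.a.0)\{a,c} + (c.X\{c})\{a} + (c.a.0)\{a,c} → --c--▸ n1
  n1 = (rec X. (c.a.0)\{a,c} + (c.X\{c})\{a} + (c.a.0)\{a,c})\{c}\{a} → ·
Partition-refinement fixed point:
  B0 = {m0, n0}
  B1 = {m1, n1}
m0 ∈ B0, n0 ∈ B0 → same block

YES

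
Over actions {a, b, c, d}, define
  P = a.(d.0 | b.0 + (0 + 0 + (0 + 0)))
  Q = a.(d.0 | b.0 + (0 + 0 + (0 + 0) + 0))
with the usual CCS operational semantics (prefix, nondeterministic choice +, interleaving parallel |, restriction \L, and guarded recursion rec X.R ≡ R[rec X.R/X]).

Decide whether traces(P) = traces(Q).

traces(P) = traces(Q)

P's transition system — 5 states:
  s0 = a.(d.0 | b.0 + (0 + 0 + (0 + 0))) | -a-> s1
  s1 = d.0 | b.0 + (0 + 0 + (0 + 0)) | -b-> s2, -d-> s3
  s2 = d.0 | 0 | -d-> s4
  s3 = 0 | b.0 | -b-> s4
  s4 = 0 | 0 | ·
Q's transition system — 5 states:
  t0 = a.(d.0 | b.0 + (0 + 0 + (0 + 0) + 0)) | -a-> t1
  t1 = d.0 | b.0 + (0 + 0 + (0 + 0) + 0) | -b-> t2, -d-> t3
  t2 = d.0 | 0 | -d-> t4
  t3 = 0 | b.0 | -b-> t4
  t4 = 0 | 0 | ·
Bisimilarity quotient blocks:
  B0 = {s0, t0}
  B1 = {s1, t1}
  B2 = {s2, t2}
  B3 = {s4, t4}
  B4 = {s3, t3}
s0 ∈ B0, t0 ∈ B0 → same block
Bisimilar ⇒ trace-equivalent.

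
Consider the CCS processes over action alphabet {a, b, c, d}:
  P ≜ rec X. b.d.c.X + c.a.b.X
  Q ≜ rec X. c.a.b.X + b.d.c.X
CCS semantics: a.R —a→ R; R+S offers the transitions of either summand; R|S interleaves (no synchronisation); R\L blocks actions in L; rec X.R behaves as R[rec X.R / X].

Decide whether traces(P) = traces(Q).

P's transition system — 5 states:
  m0 = rec X. b.d.c.X + c.a.b.X | --b--▸ m1, --c--▸ m2
  m1 = d.c.(rec X. b.d.c.X + c.a.b.X) | --d--▸ m3
  m2 = a.b.(rec X. b.d.c.X + c.a.b.X) | --a--▸ m4
  m3 = c.(rec X. b.d.c.X + c.a.b.X) | --c--▸ m0
  m4 = b.(rec X. b.d.c.X + c.a.b.X) | --b--▸ m0
Q's transition system — 5 states:
  n0 = rec X. c.a.b.X + b.d.c.X | --b--▸ n1, --c--▸ n2
  n1 = d.c.(rec X. c.a.b.X + b.d.c.X) | --d--▸ n3
  n2 = a.b.(rec X. c.a.b.X + b.d.c.X) | --a--▸ n4
  n3 = c.(rec X. c.a.b.X + b.d.c.X) | --c--▸ n0
  n4 = b.(rec X. c.a.b.X + b.d.c.X) | --b--▸ n0
Bisimilarity quotient blocks:
  B0 = {m0, n0}
  B1 = {m1, n1}
  B2 = {m3, n3}
  B3 = {m2, n2}
  B4 = {m4, n4}
m0 ∈ B0, n0 ∈ B0 → same block
Bisimilar ⇒ trace-equivalent.

trace-equivalent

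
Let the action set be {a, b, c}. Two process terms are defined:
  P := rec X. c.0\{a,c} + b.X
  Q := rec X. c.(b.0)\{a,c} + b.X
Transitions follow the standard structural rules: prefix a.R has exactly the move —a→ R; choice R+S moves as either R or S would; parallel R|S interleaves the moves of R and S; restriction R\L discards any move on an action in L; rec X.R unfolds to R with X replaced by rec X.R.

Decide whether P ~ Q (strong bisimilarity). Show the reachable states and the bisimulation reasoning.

LTS(P): 2 reachable states
  u0 = rec X. c.0\{a,c} + b.X ⊢ =b=> u0, =c=> u1
  u1 = 0\{a,c} ⊢ deadlocked
LTS(Q): 3 reachable states
  v0 = rec X. c.(b.0)\{a,c} + b.X ⊢ =b=> v0, =c=> v1
  v1 = (b.0)\{a,c} ⊢ =b=> v2
  v2 = 0\{a,c} ⊢ deadlocked
Partition-refinement fixed point:
  B0 = {u0}
  B1 = {u1, v2}
  B2 = {v0}
  B3 = {v1}
u0 ∈ B0, v0 ∈ B2 → different blocks

not bisimilar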